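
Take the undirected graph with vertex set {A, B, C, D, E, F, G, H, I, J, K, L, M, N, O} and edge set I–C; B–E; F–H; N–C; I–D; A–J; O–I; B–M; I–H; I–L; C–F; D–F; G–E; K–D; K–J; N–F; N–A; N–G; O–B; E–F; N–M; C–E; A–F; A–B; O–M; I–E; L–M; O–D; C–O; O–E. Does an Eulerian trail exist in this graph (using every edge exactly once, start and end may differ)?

Degrees: A:4, B:4, C:5, D:4, E:6, F:6, G:2, H:2, I:6, J:2, K:2, L:2, M:4, N:5, O:6
Odd-degree vertices: C, N (2 total).
The non-isolated vertices are connected and exactly 2 have odd degree, so an Eulerian trail exists (from C to N).

Yes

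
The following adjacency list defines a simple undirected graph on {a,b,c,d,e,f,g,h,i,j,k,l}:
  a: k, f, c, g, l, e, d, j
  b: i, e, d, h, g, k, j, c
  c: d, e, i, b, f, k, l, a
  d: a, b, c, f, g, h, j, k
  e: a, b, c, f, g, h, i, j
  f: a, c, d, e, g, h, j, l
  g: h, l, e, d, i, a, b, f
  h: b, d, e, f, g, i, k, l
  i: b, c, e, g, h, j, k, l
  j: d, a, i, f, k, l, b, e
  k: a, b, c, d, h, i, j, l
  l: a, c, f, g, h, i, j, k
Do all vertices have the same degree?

Degrees: a:8, b:8, c:8, d:8, e:8, f:8, g:8, h:8, i:8, j:8, k:8, l:8
All degrees equal 8; the graph is regular.

Yes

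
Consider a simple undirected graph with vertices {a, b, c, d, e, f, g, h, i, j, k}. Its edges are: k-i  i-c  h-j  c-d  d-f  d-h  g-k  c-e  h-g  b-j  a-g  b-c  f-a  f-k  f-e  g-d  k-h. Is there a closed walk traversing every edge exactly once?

Degrees: a:2, b:2, c:4, d:4, e:2, f:4, g:4, h:4, i:2, j:2, k:4
All degrees are even and the non-isolated vertices are connected — an Eulerian circuit exists.

Yes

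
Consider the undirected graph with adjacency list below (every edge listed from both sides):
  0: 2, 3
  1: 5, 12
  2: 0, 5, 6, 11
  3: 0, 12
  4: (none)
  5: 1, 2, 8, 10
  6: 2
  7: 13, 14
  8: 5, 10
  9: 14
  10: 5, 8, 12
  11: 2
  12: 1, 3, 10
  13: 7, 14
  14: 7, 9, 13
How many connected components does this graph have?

3

Component: {4}
Component: {7, 9, 13, 14}
Component: {0, 1, 2, 3, 5, 6, 8, 10, 11, 12}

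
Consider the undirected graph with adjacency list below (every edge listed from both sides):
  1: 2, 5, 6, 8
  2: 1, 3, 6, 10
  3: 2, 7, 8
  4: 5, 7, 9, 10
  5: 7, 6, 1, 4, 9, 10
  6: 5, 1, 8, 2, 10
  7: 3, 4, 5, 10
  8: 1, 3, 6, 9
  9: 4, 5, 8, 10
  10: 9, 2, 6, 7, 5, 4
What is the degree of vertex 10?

Neighbors of 10: 2, 4, 5, 6, 7, 9.

6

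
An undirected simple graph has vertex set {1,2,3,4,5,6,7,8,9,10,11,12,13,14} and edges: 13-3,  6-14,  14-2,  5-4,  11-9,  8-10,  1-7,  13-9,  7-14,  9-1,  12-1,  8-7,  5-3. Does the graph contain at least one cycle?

The graph has 14 vertices, 13 edges, and 1 connected component.
Since 13 = 14 - 1, the graph is a forest and contains no cycle.

No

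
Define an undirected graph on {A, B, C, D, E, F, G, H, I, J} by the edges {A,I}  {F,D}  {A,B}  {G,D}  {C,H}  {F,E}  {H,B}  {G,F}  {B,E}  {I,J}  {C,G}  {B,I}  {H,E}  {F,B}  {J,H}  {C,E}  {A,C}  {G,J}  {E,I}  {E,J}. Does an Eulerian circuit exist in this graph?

Degrees: A:3, B:5, C:4, D:2, E:6, F:4, G:4, H:4, I:4, J:4
A, B have odd degree; an Eulerian circuit needs every degree to be even, so none exists.

No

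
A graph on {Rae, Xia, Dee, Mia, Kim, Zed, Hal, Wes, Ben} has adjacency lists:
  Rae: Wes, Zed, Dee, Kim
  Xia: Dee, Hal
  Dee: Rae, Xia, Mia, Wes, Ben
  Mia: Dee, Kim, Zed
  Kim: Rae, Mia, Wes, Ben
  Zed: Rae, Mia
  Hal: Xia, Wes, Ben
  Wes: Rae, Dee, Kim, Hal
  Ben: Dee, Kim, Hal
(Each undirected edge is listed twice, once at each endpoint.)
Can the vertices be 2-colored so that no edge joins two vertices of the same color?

The cycle Kim-Rae-Wes-Kim has length 3, which is odd, so the graph is not bipartite.

No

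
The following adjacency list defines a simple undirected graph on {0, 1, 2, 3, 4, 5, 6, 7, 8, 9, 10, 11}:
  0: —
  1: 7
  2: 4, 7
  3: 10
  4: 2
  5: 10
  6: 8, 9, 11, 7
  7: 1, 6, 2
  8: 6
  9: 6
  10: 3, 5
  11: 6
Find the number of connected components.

Component: {0}
Component: {3, 5, 10}
Component: {1, 2, 4, 6, 7, 8, 9, 11}

3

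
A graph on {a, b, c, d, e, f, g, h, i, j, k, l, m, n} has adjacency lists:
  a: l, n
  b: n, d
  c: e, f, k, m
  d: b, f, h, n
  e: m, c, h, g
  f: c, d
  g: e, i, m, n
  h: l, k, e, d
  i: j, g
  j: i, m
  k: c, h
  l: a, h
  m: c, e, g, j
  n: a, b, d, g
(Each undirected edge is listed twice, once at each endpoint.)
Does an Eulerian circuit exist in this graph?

Yes

Degrees: a:2, b:2, c:4, d:4, e:4, f:2, g:4, h:4, i:2, j:2, k:2, l:2, m:4, n:4
All degrees are even and the non-isolated vertices are connected — an Eulerian circuit exists.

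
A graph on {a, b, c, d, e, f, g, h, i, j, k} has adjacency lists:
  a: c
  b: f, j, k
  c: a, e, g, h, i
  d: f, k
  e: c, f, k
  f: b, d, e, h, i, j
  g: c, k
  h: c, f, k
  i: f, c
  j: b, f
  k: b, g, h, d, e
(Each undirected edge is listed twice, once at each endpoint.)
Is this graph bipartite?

No

The cycle b-j-f-b has length 3, which is odd, so the graph is not bipartite.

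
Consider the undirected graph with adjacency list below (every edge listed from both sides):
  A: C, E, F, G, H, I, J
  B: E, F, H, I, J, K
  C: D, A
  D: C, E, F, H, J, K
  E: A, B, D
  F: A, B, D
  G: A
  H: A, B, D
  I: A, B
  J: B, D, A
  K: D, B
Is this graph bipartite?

Partition the vertices as {C, E, F, G, H, I, J, K} vs {A, B, D}. Each listed edge has one endpoint in each part, so the graph is bipartite.

Yes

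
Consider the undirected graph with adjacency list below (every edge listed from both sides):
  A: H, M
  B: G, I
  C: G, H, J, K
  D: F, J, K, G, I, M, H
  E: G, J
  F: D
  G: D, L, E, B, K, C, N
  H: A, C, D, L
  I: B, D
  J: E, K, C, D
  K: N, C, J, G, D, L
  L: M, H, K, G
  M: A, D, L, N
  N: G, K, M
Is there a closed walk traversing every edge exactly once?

No

Degrees: A:2, B:2, C:4, D:7, E:2, F:1, G:7, H:4, I:2, J:4, K:6, L:4, M:4, N:3
D, F, G, N have odd degree; an Eulerian circuit needs every degree to be even, so none exists.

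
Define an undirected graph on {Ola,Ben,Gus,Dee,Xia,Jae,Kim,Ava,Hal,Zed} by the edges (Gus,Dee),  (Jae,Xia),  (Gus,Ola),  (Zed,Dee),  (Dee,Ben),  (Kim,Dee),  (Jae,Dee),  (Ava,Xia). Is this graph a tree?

|V| = 10, |E| = 8.
It splits into 2 components, so it cannot be a tree.

No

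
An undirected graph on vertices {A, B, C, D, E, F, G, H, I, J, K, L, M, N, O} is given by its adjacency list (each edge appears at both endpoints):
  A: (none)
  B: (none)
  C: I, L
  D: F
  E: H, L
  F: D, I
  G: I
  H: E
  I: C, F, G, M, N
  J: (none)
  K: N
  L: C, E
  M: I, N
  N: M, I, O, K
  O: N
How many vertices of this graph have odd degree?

Degrees: A:0, B:0, C:2, D:1, E:2, F:2, G:1, H:1, I:5, J:0, K:1, L:2, M:2, N:4, O:1
Odd-degree vertices: D, G, H, I, K, O.

6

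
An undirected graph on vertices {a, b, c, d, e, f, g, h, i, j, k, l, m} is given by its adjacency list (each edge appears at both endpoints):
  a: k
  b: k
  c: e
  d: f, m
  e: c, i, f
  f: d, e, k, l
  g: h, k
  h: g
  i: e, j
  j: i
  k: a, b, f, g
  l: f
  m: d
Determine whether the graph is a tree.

Yes

|V| = 13, |E| = 12.
It is connected with exactly 12 edges, hence acyclic — it is a tree.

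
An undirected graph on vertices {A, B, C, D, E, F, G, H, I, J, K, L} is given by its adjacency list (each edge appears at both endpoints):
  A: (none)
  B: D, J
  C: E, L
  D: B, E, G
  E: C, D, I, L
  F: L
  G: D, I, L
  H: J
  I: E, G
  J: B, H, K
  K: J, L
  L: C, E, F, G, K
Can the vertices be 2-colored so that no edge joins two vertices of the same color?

E-C-L-E is an odd cycle (length 3), and a bipartite graph can contain only even cycles.

No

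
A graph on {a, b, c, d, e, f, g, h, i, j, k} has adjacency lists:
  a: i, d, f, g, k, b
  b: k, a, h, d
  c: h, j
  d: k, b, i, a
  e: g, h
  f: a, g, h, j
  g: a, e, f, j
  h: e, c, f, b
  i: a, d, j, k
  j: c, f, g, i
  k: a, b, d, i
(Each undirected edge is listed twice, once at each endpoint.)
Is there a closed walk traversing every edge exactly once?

Degrees: a:6, b:4, c:2, d:4, e:2, f:4, g:4, h:4, i:4, j:4, k:4
Every vertex has even degree and the edges form a single connected piece, so an Eulerian circuit exists.

Yes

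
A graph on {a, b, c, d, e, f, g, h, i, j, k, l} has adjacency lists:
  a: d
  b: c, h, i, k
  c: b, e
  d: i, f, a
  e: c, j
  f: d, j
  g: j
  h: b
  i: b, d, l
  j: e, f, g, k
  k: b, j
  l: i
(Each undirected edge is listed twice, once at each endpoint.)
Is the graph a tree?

|V| = 12, |E| = 13.
Connected but with 13 > 11 edges, so it has a cycle and is not a tree.

No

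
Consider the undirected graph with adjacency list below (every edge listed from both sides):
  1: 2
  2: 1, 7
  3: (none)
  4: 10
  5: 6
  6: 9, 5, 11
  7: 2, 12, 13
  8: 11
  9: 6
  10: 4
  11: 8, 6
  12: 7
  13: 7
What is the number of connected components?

Component: {3}
Component: {4, 10}
Component: {1, 2, 7, 12, 13}
Component: {5, 6, 8, 9, 11}

4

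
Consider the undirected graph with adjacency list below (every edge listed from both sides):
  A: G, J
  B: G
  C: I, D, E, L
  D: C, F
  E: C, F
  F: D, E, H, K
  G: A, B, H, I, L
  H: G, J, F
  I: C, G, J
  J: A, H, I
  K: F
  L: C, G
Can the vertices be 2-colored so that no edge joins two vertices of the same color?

Yes

Color {C, F, G, J} black and {A, B, D, E, H, I, K, L} white. No edge joins two same-colored vertices, so the graph is bipartite.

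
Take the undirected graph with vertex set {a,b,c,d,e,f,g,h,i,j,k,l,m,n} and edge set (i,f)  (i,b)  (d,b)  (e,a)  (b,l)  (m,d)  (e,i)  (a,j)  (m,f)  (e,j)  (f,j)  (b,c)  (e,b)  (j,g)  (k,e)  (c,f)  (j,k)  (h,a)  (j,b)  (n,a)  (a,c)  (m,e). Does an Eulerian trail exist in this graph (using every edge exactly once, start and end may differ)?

No

Degrees: a:5, b:6, c:3, d:2, e:6, f:4, g:1, h:1, i:3, j:6, k:2, l:1, m:3, n:1
Odd-degree vertices: a, c, g, h, i, l, m, n (8 total).
With 8 odd-degree vertices (more than two), no single trail can use every edge.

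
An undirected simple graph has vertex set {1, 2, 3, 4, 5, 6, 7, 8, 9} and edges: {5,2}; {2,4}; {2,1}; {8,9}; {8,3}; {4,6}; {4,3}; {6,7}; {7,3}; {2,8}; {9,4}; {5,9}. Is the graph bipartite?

Partition the vertices as {2, 3, 6, 9} vs {1, 4, 5, 7, 8}. Each listed edge has one endpoint in each part, so the graph is bipartite.

Yes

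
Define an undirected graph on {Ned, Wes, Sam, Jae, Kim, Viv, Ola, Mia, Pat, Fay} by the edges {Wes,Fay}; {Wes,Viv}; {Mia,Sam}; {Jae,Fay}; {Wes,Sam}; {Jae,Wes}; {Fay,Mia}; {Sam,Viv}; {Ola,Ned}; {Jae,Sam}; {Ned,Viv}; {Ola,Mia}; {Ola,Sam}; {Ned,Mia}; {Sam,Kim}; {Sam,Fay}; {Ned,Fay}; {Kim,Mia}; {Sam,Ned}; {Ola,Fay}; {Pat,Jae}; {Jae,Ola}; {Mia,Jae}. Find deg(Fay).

6

Neighbors of Fay: Ned, Wes, Sam, Jae, Ola, Mia.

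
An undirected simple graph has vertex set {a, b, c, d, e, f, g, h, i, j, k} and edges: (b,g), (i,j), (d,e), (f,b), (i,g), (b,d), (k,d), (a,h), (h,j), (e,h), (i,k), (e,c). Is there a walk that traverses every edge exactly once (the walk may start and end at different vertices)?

No

Degrees: a:1, b:3, c:1, d:3, e:3, f:1, g:2, h:3, i:3, j:2, k:2
Odd-degree vertices: a, b, c, d, e, f, h, i (8 total).
An Eulerian trail requires 0 or 2 odd-degree vertices; here there are 8.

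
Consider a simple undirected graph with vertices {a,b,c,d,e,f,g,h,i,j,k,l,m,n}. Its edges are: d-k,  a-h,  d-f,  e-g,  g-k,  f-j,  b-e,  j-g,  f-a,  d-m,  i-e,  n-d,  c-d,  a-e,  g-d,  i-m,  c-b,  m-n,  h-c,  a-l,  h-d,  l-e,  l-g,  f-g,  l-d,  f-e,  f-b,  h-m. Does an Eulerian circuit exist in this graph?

No

Degrees: a:4, b:3, c:3, d:8, e:6, f:6, g:6, h:4, i:2, j:2, k:2, l:4, m:4, n:2
b, c have odd degree; an Eulerian circuit needs every degree to be even, so none exists.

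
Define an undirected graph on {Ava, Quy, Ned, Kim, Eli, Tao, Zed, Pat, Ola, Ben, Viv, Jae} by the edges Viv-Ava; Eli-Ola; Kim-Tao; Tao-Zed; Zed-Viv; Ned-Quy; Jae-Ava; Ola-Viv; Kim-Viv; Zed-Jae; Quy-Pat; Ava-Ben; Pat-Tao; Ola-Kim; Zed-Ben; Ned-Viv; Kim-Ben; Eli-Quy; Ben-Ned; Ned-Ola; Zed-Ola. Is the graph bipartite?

No

Viv-Ola-Kim-Viv is an odd cycle (length 3), and a bipartite graph can contain only even cycles.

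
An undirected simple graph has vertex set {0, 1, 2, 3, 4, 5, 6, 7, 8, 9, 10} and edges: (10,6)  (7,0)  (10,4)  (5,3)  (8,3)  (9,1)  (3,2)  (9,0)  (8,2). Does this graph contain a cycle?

The graph has 11 vertices, 9 edges, and 3 connected components.
Since 9 > 11 - 3, a cycle must exist; for instance 2-8-3-2.

Yes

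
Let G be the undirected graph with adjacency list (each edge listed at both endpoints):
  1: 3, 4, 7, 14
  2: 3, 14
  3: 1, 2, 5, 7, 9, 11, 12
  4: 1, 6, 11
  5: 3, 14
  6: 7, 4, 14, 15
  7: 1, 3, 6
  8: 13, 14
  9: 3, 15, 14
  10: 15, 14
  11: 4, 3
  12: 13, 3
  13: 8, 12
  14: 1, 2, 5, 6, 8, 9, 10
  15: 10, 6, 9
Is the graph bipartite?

No

The cycle 3-7-1-3 has length 3, which is odd, so the graph is not bipartite.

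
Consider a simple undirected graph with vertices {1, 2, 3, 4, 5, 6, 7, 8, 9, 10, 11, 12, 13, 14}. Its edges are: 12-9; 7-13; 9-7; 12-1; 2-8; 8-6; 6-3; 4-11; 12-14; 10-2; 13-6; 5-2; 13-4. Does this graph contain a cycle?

No

The graph has 14 vertices, 13 edges, and 1 connected component.
Since 13 = 14 - 1, the graph is a forest and contains no cycle.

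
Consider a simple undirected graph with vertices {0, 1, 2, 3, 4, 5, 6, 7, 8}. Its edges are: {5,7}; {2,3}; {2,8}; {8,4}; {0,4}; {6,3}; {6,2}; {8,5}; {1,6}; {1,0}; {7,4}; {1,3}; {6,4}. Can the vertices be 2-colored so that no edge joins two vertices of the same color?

No

The cycle 6-3-1-6 has length 3, which is odd, so the graph is not bipartite.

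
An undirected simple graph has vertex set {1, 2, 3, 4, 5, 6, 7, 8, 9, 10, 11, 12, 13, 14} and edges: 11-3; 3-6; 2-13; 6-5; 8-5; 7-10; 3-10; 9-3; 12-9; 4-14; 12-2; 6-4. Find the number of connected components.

Component: {1}
Component: {2, 3, 4, 5, 6, 7, 8, 9, 10, 11, 12, 13, 14}

2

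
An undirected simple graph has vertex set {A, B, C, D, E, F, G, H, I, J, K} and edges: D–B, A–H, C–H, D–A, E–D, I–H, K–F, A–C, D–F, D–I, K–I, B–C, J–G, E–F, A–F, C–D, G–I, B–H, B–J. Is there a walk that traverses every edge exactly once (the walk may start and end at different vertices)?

Yes

Degrees: A:4, B:4, C:4, D:6, E:2, F:4, G:2, H:4, I:4, J:2, K:2
Odd-degree vertices: none (0 total).
With 0 odd-degree vertices and all edges in one connected piece, an Eulerian trail exists.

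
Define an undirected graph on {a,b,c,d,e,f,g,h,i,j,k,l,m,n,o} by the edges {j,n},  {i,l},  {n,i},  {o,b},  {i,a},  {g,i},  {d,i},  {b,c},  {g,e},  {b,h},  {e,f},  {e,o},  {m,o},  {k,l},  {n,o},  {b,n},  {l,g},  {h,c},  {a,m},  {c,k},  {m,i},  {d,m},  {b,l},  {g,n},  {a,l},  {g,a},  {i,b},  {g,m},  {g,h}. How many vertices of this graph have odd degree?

10

Degrees: a:4, b:6, c:3, d:2, e:3, f:1, g:7, h:3, i:7, j:1, k:2, l:5, m:5, n:5, o:4
Odd-degree vertices: c, e, f, g, h, i, j, l, m, n.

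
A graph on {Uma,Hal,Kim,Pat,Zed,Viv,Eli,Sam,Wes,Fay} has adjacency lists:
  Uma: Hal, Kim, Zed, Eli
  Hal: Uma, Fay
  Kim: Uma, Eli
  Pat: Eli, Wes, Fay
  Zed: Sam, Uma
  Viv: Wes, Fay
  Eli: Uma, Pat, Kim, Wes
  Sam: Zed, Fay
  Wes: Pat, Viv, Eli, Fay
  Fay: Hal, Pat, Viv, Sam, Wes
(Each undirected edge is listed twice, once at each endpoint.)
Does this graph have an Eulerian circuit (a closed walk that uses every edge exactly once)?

No

Degrees: Uma:4, Hal:2, Kim:2, Pat:3, Zed:2, Viv:2, Eli:4, Sam:2, Wes:4, Fay:5
Pat, Fay have odd degree; an Eulerian circuit needs every degree to be even, so none exists.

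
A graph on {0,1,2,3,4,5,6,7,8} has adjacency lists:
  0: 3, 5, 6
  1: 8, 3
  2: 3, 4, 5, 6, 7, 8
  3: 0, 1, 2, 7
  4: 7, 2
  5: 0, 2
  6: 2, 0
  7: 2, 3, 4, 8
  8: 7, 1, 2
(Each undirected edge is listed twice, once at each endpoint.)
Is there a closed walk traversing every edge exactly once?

No

Degrees: 0:3, 1:2, 2:6, 3:4, 4:2, 5:2, 6:2, 7:4, 8:3
Vertices with odd degree: 0, 8. An Eulerian circuit requires all degrees even.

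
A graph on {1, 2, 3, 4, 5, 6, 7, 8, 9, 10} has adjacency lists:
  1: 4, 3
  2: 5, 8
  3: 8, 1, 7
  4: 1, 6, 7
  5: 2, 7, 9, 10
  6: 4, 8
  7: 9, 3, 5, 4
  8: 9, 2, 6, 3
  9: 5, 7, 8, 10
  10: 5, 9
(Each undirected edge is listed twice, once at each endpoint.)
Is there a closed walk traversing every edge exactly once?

Degrees: 1:2, 2:2, 3:3, 4:3, 5:4, 6:2, 7:4, 8:4, 9:4, 10:2
Vertices with odd degree: 3, 4. An Eulerian circuit requires all degrees even.

No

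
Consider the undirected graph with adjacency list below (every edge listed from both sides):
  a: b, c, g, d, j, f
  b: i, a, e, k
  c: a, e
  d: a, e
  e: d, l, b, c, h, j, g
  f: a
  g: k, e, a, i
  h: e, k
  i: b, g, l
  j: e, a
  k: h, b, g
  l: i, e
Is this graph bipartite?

Yes

Partition the vertices as {b, c, d, f, g, h, j, l} vs {a, e, i, k}. Each listed edge has one endpoint in each part, so the graph is bipartite.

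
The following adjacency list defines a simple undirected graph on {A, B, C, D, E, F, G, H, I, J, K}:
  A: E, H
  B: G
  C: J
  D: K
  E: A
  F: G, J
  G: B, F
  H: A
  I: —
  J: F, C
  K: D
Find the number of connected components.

4

Component: {I}
Component: {D, K}
Component: {A, E, H}
Component: {B, C, F, G, J}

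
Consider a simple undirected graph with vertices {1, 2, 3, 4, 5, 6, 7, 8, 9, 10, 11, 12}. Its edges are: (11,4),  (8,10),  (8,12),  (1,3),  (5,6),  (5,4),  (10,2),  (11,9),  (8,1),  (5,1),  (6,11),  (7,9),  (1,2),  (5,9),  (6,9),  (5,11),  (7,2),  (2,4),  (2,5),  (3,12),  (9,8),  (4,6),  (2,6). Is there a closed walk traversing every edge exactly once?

Degrees: 1:4, 2:6, 3:2, 4:4, 5:6, 6:5, 7:2, 8:4, 9:5, 10:2, 11:4, 12:2
Vertices with odd degree: 6, 9. An Eulerian circuit requires all degrees even.

No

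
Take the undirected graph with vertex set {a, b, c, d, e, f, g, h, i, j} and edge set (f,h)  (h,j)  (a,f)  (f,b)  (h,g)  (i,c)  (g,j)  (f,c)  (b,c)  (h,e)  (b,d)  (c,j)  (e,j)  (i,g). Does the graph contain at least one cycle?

The graph has 10 vertices, 14 edges, and 1 connected component.
One cycle is f-b-c-f.

Yes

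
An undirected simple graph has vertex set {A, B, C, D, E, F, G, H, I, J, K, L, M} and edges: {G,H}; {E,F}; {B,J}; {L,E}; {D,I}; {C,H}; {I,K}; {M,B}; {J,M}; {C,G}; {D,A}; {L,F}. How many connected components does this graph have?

Component: {B, J, M}
Component: {C, G, H}
Component: {E, F, L}
Component: {A, D, I, K}

4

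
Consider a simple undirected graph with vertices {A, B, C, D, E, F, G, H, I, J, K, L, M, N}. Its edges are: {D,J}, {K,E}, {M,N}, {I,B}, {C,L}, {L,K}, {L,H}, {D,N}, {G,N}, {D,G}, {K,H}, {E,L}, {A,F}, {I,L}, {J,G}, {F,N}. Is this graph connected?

No

Component: {A, D, F, G, J, M, N}
Component: {B, C, E, H, I, K, L}
There are 2 separate components, so the graph is not connected.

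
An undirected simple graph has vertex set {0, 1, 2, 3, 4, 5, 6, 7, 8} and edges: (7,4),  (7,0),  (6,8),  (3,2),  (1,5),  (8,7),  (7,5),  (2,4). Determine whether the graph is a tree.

Yes

|V| = 9, |E| = 8.
It is connected with exactly 8 edges, hence acyclic — it is a tree.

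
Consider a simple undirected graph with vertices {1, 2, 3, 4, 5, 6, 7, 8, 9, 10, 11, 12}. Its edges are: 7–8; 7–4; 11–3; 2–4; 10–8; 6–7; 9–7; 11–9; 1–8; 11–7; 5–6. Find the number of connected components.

2

Component: {12}
Component: {1, 2, 3, 4, 5, 6, 7, 8, 9, 10, 11}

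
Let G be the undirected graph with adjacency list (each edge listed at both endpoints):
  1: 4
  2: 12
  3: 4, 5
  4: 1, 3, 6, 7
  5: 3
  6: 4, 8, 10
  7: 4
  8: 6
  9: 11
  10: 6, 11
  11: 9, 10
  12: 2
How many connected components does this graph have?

Component: {2, 12}
Component: {1, 3, 4, 5, 6, 7, 8, 9, 10, 11}

2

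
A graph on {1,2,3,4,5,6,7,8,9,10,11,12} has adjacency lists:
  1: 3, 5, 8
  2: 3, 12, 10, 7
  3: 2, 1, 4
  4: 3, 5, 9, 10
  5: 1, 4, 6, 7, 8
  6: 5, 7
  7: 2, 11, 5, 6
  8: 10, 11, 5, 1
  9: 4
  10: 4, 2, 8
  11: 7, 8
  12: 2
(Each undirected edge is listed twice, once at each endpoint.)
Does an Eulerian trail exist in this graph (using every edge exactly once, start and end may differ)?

Degrees: 1:3, 2:4, 3:3, 4:4, 5:5, 6:2, 7:4, 8:4, 9:1, 10:3, 11:2, 12:1
Odd-degree vertices: 1, 3, 5, 9, 10, 12 (6 total).
With 6 odd-degree vertices (more than two), no single trail can use every edge.

No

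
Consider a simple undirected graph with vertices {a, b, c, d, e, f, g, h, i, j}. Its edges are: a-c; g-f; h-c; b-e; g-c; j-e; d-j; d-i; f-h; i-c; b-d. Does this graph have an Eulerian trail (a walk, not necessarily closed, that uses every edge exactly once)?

Degrees: a:1, b:2, c:4, d:3, e:2, f:2, g:2, h:2, i:2, j:2
Odd-degree vertices: a, d (2 total).
The non-isolated vertices are connected and exactly 2 have odd degree, so an Eulerian trail exists (from a to d).

Yes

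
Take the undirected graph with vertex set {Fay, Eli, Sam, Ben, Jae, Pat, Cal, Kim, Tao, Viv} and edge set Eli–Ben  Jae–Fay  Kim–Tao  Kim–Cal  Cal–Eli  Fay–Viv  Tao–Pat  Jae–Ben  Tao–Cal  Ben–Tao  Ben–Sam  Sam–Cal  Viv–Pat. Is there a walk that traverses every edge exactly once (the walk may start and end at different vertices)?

Degrees: Fay:2, Eli:2, Sam:2, Ben:4, Jae:2, Pat:2, Cal:4, Kim:2, Tao:4, Viv:2
Odd-degree vertices: none (0 total).
The non-isolated vertices are connected and exactly 0 have odd degree, so an Eulerian trail exists.

Yes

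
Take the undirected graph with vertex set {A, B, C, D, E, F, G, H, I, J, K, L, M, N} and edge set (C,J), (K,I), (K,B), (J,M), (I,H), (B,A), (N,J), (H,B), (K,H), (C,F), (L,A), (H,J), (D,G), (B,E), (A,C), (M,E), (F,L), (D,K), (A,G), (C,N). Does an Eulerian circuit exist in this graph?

Degrees: A:4, B:4, C:4, D:2, E:2, F:2, G:2, H:4, I:2, J:4, K:4, L:2, M:2, N:2
All degrees are even and the non-isolated vertices are connected — an Eulerian circuit exists.

Yes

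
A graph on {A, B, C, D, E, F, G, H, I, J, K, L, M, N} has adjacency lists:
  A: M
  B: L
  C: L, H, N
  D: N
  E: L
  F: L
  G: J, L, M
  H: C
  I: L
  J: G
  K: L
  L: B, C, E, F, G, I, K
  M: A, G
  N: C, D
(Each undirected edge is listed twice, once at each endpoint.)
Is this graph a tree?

The graph has 14 vertices and 13 edges.
Connected and |E| = |V| - 1, which characterizes a tree.

Yes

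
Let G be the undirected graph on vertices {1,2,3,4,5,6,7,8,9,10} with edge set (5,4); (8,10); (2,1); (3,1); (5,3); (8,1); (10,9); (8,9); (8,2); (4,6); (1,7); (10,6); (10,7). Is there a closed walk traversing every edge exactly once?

Yes

Degrees: 1:4, 2:2, 3:2, 4:2, 5:2, 6:2, 7:2, 8:4, 9:2, 10:4
All degrees are even and the non-isolated vertices are connected — an Eulerian circuit exists.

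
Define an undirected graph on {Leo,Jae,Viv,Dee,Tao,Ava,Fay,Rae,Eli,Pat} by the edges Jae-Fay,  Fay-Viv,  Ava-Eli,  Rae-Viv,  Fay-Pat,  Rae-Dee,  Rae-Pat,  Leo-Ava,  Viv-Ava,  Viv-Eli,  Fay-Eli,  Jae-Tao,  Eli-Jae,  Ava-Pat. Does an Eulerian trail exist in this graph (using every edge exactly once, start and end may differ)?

No

Degrees: Leo:1, Jae:3, Viv:4, Dee:1, Tao:1, Ava:4, Fay:4, Rae:3, Eli:4, Pat:3
Odd-degree vertices: Leo, Jae, Dee, Tao, Rae, Pat (6 total).
With 6 odd-degree vertices (more than two), no single trail can use every edge.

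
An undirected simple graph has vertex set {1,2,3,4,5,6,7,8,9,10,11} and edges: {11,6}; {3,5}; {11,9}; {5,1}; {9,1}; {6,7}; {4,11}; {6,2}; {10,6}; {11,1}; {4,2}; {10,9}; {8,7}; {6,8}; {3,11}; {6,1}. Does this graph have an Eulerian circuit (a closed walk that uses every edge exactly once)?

Degrees: 1:4, 2:2, 3:2, 4:2, 5:2, 6:6, 7:2, 8:2, 9:3, 10:2, 11:5
Vertices with odd degree: 9, 11. An Eulerian circuit requires all degrees even.

No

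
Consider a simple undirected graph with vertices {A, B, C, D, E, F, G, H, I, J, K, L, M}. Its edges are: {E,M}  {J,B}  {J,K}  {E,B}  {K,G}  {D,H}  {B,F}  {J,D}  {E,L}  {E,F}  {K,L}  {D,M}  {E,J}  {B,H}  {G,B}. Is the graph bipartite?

No

E-F-B-E is an odd cycle (length 3), and a bipartite graph can contain only even cycles.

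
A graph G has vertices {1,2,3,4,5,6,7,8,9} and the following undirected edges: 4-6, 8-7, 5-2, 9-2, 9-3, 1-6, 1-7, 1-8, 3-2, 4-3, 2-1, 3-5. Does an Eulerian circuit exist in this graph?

Degrees: 1:4, 2:4, 3:4, 4:2, 5:2, 6:2, 7:2, 8:2, 9:2
All degrees are even and the non-isolated vertices are connected — an Eulerian circuit exists.

Yes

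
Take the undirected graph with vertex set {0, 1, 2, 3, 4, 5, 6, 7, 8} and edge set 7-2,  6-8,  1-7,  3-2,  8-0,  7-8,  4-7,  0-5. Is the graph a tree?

The graph has 9 vertices and 8 edges.
It is connected with exactly 8 edges, hence acyclic — it is a tree.

Yes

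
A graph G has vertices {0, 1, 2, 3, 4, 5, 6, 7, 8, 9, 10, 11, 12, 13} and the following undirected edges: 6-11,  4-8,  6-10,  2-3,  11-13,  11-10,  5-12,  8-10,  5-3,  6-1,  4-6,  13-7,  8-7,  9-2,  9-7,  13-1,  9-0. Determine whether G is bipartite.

6-10-11-6 is an odd cycle (length 3), and a bipartite graph can contain only even cycles.

No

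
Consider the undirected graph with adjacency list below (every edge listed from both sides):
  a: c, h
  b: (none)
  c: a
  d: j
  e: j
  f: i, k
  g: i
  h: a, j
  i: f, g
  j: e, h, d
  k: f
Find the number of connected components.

3

Component: {b}
Component: {f, g, i, k}
Component: {a, c, d, e, h, j}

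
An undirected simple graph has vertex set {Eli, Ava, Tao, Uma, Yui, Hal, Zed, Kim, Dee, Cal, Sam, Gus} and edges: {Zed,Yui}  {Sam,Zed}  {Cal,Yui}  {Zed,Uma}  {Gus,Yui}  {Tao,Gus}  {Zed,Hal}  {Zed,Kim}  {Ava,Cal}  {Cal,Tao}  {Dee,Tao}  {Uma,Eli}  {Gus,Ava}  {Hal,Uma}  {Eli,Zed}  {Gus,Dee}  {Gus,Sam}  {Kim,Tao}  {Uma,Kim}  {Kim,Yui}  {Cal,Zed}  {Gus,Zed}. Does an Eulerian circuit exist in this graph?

Yes

Degrees: Eli:2, Ava:2, Tao:4, Uma:4, Yui:4, Hal:2, Zed:8, Kim:4, Dee:2, Cal:4, Sam:2, Gus:6
All degrees are even and the non-isolated vertices are connected — an Eulerian circuit exists.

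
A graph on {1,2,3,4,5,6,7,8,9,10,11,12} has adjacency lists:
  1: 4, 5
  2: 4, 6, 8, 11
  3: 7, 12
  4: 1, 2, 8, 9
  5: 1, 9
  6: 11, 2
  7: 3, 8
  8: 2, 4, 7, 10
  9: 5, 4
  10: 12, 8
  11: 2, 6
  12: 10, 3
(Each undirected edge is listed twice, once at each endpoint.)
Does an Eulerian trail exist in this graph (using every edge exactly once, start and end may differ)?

Yes

Degrees: 1:2, 2:4, 3:2, 4:4, 5:2, 6:2, 7:2, 8:4, 9:2, 10:2, 11:2, 12:2
Odd-degree vertices: none (0 total).
With 0 odd-degree vertices and all edges in one connected piece, an Eulerian trail exists.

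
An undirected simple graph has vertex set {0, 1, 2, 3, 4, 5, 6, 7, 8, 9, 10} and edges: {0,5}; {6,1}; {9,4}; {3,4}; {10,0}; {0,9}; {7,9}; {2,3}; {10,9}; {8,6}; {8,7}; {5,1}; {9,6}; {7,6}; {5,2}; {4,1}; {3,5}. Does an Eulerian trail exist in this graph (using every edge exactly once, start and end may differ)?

Degrees: 0:3, 1:3, 2:2, 3:3, 4:3, 5:4, 6:4, 7:3, 8:2, 9:5, 10:2
Odd-degree vertices: 0, 1, 3, 4, 7, 9 (6 total).
An Eulerian trail requires 0 or 2 odd-degree vertices; here there are 6.

No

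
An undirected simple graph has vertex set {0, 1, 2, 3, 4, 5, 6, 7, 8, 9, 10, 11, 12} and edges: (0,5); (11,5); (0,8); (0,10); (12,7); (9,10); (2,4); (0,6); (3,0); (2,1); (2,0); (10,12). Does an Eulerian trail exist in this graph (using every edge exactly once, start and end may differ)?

Degrees: 0:6, 1:1, 2:3, 3:1, 4:1, 5:2, 6:1, 7:1, 8:1, 9:1, 10:3, 11:1, 12:2
Odd-degree vertices: 1, 2, 3, 4, 6, 7, 8, 9, 10, 11 (10 total).
An Eulerian trail requires 0 or 2 odd-degree vertices; here there are 10.

No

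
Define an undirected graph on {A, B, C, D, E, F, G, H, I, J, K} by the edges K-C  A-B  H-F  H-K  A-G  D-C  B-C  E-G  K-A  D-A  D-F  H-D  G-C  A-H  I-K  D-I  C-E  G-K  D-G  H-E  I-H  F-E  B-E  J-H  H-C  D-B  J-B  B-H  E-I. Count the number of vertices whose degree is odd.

Degrees: A:5, B:6, C:6, D:7, E:6, F:3, G:5, H:9, I:4, J:2, K:5
Odd-degree vertices: A, D, F, G, H, K.

6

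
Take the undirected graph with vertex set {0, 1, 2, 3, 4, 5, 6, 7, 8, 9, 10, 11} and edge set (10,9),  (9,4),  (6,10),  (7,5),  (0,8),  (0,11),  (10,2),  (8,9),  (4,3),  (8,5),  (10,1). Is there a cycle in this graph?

No

|V| = 12, |E| = 11, number of components = 1.
Since 11 = 12 - 1, the graph is a forest and contains no cycle.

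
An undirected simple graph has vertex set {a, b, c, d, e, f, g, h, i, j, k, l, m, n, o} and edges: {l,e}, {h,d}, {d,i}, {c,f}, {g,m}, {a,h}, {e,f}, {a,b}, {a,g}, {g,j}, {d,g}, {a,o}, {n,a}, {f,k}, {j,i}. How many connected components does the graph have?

Component: {c, e, f, k, l}
Component: {a, b, d, g, h, i, j, m, n, o}

2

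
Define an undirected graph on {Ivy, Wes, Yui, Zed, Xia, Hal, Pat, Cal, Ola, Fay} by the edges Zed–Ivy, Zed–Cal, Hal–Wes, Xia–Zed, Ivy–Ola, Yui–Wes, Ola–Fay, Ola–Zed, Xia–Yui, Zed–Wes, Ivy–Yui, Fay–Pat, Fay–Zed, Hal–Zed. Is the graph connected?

Yes

Starting from Ivy and exploring outward reaches every vertex (Ivy, Zed, Yui, Ola, Xia, Fay, Hal, Wes, Cal, Pat); the graph is connected.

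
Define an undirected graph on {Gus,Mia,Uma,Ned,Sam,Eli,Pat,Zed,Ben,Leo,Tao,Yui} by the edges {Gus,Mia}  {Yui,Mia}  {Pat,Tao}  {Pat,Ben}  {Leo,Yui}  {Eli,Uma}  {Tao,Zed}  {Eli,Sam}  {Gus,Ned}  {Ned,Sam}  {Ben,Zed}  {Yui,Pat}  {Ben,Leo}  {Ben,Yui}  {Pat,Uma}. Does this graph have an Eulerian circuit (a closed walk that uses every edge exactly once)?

Degrees: Gus:2, Mia:2, Uma:2, Ned:2, Sam:2, Eli:2, Pat:4, Zed:2, Ben:4, Leo:2, Tao:2, Yui:4
All degrees are even and the non-isolated vertices are connected — an Eulerian circuit exists.

Yes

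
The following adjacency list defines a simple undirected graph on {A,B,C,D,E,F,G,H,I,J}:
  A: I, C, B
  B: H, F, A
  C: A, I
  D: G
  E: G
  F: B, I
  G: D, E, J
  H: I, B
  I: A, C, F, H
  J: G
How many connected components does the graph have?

Component: {D, E, G, J}
Component: {A, B, C, F, H, I}

2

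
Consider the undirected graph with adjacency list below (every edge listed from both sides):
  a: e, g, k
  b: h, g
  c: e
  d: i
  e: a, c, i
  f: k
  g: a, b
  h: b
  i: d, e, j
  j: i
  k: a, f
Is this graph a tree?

Yes

The graph has 11 vertices and 10 edges.
Connected and |E| = |V| - 1, which characterizes a tree.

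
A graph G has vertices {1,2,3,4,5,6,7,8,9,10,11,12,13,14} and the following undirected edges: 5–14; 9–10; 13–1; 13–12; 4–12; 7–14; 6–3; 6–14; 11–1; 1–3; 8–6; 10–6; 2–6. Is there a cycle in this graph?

The graph has 14 vertices, 13 edges, and 1 connected component.
Since 13 = 14 - 1, the graph is a forest and contains no cycle.

No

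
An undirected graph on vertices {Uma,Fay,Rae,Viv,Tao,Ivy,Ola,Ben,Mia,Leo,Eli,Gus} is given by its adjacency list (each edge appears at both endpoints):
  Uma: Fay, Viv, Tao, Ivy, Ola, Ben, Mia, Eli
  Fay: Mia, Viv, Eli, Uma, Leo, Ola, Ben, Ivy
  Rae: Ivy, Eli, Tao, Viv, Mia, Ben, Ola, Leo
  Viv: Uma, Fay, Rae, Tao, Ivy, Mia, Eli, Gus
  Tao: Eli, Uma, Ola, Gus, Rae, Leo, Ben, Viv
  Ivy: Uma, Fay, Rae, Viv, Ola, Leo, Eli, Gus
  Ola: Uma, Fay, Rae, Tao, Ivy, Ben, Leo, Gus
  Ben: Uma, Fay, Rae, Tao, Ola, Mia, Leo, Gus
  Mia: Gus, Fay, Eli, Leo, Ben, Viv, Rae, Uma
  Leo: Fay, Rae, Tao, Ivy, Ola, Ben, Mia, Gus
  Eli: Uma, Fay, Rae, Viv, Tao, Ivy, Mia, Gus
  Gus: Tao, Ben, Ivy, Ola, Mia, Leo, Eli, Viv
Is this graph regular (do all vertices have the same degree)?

Yes

Degrees: Uma:8, Fay:8, Rae:8, Viv:8, Tao:8, Ivy:8, Ola:8, Ben:8, Mia:8, Leo:8, Eli:8, Gus:8
Every vertex has degree 8, so the graph is 8-regular.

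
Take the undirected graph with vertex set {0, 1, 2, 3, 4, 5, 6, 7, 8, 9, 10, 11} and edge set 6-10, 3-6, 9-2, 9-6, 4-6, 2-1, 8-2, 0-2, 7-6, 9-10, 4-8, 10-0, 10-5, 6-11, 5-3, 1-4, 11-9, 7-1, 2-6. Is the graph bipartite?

The cycle 9-6-11-9 has length 3, which is odd, so the graph is not bipartite.

No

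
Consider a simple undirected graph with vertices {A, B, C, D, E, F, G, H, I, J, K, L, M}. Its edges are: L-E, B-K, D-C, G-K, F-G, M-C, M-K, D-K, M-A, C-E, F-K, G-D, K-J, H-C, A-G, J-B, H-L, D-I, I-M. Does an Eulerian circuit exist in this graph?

Yes

Degrees: A:2, B:2, C:4, D:4, E:2, F:2, G:4, H:2, I:2, J:2, K:6, L:2, M:4
Every vertex has even degree and the edges form a single connected piece, so an Eulerian circuit exists.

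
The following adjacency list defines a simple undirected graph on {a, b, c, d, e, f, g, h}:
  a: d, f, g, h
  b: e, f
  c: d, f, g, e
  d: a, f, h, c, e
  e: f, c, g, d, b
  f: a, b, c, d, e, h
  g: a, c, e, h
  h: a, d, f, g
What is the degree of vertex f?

6

Neighbors of f: a, b, c, d, e, h.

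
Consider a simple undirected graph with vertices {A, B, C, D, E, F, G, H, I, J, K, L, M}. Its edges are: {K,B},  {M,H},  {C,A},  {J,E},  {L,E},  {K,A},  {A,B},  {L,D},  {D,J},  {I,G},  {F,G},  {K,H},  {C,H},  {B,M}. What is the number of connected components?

Component: {F, G, I}
Component: {D, E, J, L}
Component: {A, B, C, H, K, M}

3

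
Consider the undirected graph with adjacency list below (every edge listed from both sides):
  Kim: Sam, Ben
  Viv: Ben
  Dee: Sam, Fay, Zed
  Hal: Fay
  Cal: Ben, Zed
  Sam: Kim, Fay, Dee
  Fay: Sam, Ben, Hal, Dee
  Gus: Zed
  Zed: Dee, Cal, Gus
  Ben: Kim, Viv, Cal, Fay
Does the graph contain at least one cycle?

Yes

The graph has 10 vertices, 12 edges, and 1 connected component.
One cycle is Ben-Fay-Dee-Zed-Cal-Ben.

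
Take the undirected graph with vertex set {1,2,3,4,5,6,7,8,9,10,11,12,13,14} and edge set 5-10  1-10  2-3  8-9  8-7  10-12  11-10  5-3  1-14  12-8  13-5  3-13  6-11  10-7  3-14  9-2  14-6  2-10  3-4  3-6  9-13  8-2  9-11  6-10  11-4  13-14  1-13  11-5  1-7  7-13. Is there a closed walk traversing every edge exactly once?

Degrees: 1:4, 2:4, 3:6, 4:2, 5:4, 6:4, 7:4, 8:4, 9:4, 10:7, 11:5, 12:2, 13:6, 14:4
10, 11 have odd degree; an Eulerian circuit needs every degree to be even, so none exists.

No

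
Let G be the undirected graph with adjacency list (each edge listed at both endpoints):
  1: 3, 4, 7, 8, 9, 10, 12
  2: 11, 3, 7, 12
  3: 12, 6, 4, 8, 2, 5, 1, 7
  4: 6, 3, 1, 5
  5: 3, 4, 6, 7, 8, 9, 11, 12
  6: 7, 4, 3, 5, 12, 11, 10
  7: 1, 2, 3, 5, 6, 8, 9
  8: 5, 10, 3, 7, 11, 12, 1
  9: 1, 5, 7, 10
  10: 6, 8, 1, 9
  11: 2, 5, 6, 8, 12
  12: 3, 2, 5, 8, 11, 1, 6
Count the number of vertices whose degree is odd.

6

Degrees: 1:7, 2:4, 3:8, 4:4, 5:8, 6:7, 7:7, 8:7, 9:4, 10:4, 11:5, 12:7
Odd-degree vertices: 1, 6, 7, 8, 11, 12.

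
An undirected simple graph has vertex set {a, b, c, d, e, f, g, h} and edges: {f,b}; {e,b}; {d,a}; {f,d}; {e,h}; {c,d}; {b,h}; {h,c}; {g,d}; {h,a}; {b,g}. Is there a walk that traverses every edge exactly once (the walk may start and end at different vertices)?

Degrees: a:2, b:4, c:2, d:4, e:2, f:2, g:2, h:4
Odd-degree vertices: none (0 total).
With 0 odd-degree vertices and all edges in one connected piece, an Eulerian trail exists.

Yes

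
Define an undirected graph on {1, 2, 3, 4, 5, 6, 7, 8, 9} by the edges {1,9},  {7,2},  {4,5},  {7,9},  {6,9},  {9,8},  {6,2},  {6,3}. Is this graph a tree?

No

|V| = 9, |E| = 8.
It is not connected, so it is not a tree.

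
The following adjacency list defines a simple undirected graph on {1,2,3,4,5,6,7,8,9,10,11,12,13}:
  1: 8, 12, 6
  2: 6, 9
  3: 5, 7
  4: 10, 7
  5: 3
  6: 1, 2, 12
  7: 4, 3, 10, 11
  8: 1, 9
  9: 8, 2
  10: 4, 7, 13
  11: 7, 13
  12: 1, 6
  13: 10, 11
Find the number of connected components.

2

Component: {1, 2, 6, 8, 9, 12}
Component: {3, 4, 5, 7, 10, 11, 13}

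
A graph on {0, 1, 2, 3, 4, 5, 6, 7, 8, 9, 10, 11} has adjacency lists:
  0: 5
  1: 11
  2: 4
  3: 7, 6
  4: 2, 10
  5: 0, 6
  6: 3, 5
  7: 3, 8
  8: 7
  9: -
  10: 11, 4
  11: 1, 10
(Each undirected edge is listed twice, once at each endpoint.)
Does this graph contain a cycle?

No

The graph has 12 vertices, 9 edges, and 3 connected components.
Since 9 = 12 - 3, the graph is a forest and contains no cycle.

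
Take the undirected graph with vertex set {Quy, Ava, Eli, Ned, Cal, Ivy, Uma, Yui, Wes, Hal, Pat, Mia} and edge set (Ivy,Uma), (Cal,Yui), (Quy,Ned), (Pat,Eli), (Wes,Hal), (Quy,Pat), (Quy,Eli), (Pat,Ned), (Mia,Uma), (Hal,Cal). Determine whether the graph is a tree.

No

The graph has 12 vertices and 10 edges.
It splits into 4 components, so it cannot be a tree.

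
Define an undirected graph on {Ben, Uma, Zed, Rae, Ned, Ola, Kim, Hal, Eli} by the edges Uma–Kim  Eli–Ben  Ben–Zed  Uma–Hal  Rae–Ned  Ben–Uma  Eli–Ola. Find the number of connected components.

Component: {Rae, Ned}
Component: {Ben, Uma, Zed, Ola, Kim, Hal, Eli}

2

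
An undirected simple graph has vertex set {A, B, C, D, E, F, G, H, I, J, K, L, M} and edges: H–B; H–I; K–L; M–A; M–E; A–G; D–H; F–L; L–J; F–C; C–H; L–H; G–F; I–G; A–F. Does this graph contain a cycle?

Yes

|V| = 13, |E| = 15, number of components = 1.
Since 15 > 13 - 1, a cycle must exist; for instance A-F-C-H-I-G-A.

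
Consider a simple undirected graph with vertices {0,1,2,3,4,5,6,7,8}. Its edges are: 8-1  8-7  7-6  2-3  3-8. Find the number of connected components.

4

Component: {0}
Component: {4}
Component: {5}
Component: {1, 2, 3, 6, 7, 8}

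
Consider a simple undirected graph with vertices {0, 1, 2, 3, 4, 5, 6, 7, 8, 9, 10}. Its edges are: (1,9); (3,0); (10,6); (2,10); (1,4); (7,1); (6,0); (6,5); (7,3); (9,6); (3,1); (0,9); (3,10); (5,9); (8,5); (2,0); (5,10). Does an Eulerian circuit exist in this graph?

Degrees: 0:4, 1:4, 2:2, 3:4, 4:1, 5:4, 6:4, 7:2, 8:1, 9:4, 10:4
Vertices with odd degree: 4, 8. An Eulerian circuit requires all degrees even.

No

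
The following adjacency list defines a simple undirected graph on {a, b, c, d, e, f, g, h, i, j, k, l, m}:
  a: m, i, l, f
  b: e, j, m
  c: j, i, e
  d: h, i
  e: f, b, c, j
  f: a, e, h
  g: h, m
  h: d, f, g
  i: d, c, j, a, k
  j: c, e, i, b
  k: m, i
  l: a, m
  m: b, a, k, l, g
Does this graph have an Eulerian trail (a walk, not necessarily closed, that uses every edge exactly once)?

No

Degrees: a:4, b:3, c:3, d:2, e:4, f:3, g:2, h:3, i:5, j:4, k:2, l:2, m:5
Odd-degree vertices: b, c, f, h, i, m (6 total).
With 6 odd-degree vertices (more than two), no single trail can use every edge.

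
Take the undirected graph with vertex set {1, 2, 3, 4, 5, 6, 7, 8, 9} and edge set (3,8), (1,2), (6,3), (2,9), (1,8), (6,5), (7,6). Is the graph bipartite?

Color {2, 4, 6, 8} black and {1, 3, 5, 7, 9} white. No edge joins two same-colored vertices, so the graph is bipartite.

Yes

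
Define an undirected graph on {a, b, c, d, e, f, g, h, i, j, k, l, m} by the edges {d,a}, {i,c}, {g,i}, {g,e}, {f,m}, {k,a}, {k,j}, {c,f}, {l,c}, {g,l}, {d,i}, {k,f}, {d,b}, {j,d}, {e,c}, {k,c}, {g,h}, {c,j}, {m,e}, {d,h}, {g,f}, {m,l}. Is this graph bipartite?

No

The cycle f-k-c-f has length 3, which is odd, so the graph is not bipartite.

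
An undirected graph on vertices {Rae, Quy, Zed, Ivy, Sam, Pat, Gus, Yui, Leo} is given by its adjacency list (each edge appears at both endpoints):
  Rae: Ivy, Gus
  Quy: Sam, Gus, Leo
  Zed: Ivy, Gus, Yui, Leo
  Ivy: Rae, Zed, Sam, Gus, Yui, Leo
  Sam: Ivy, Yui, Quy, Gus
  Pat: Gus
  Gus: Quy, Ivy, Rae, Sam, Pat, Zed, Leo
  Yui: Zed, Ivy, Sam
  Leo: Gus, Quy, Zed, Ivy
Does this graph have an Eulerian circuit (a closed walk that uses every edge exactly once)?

Degrees: Rae:2, Quy:3, Zed:4, Ivy:6, Sam:4, Pat:1, Gus:7, Yui:3, Leo:4
Quy, Pat, Gus, Yui have odd degree; an Eulerian circuit needs every degree to be even, so none exists.

No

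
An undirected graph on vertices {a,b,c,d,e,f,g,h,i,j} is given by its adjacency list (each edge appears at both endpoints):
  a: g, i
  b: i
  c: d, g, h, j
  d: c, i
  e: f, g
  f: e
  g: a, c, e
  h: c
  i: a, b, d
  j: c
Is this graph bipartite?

No

The cycle d-i-a-g-c-d has length 5, which is odd, so the graph is not bipartite.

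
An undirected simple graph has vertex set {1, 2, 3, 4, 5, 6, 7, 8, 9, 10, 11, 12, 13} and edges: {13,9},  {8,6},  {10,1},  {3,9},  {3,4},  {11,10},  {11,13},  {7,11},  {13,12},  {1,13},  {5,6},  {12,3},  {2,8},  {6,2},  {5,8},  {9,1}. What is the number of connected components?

2

Component: {2, 5, 6, 8}
Component: {1, 3, 4, 7, 9, 10, 11, 12, 13}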